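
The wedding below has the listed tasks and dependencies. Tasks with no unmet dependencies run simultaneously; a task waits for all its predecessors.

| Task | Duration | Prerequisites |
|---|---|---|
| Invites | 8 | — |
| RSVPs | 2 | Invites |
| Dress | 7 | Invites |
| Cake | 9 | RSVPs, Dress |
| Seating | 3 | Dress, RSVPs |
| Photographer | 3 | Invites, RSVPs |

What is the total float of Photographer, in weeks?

11

Invites→Dress→Cake = 8+7+9 = 24 sets the makespan at 24 weeks.
The longest chain containing Photographer totals 13 weeks.
So Photographer can slip 24 − 13 = 11 weeks.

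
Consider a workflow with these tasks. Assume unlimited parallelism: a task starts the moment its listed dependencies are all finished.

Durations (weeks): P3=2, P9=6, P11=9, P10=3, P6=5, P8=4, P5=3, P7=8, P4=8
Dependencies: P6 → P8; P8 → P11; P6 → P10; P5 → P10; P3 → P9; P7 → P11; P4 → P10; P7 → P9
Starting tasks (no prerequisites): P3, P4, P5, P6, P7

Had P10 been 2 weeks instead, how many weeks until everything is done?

Actual critical path: P6→P8→P11 = 5+4+9 = 18 ⇒ 18 weeks.
P10 has 7 weeks of float (longest path through it is 11).
That remains the longest chain; total 18 weeks.

18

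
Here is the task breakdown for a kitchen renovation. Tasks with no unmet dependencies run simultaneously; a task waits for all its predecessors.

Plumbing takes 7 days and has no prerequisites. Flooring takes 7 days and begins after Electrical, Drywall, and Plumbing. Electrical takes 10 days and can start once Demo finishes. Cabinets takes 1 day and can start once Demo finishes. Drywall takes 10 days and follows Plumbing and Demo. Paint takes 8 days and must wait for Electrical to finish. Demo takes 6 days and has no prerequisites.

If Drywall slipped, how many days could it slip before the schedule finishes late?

Critical path: Demo→Electrical→Paint = 6+10+8 = 24, so the finish is 24 days.
The longest chain containing Drywall totals 24 days.
Slack of Drywall = 7 − 7 = 0 days.

0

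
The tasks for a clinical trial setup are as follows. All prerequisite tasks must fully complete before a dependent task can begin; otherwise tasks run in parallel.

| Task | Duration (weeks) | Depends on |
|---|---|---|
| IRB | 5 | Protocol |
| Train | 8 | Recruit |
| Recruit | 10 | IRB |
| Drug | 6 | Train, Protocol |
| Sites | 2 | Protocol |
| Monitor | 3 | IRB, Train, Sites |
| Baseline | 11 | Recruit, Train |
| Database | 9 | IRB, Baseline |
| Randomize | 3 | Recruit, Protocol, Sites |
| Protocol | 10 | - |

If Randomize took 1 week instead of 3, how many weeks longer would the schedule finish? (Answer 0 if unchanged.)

Critical path before the change: Protocol→IRB→Recruit→Train→Baseline→Database = 10+5+10+8+11+9 = 53 giving 53 weeks.
The longest path through Randomize is only 28 weeks, so Randomize has float 25.
The critical path is still Protocol→IRB→Recruit→Train→Baseline→Database; finish is now 53 weeks.
Change in finish: 53 − 53 = +0 weeks.

0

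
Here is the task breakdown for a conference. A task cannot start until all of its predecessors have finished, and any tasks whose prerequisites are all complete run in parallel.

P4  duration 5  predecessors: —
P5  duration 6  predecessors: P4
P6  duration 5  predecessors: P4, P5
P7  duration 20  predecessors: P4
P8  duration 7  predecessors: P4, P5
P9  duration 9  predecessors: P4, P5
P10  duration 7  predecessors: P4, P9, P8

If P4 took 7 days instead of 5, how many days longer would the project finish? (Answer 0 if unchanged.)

Baseline: P4→P5→P9→P10 = 5+6+9+7 = 27 → 27 days.
P4 is on the critical path; changing it to 7 makes that path 29 days.
That remains the longest chain; total 29 days.
Change in finish: 29 − 27 = +2 days.

2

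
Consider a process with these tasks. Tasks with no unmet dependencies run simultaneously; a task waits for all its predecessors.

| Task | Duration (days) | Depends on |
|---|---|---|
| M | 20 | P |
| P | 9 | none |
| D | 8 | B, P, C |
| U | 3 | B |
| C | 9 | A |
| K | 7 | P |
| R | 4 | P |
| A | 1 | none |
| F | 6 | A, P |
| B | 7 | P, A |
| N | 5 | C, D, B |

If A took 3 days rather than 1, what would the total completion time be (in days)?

Critical path before the change: P→B→D→N = 9+7+8+5 = 29 giving 29 days.
The longest path through A is only 23 days, so A has float 6.
That remains the longest chain; total 29 days.

29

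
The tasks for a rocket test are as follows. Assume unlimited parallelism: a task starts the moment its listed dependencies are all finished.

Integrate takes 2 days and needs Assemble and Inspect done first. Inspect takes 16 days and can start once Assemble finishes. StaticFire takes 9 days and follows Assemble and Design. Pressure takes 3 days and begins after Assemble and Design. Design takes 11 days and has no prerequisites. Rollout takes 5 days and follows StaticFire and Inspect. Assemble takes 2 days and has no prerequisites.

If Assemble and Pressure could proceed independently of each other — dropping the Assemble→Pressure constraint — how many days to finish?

25

With the dependency in place, Design→StaticFire→Rollout = 11+9+5 = 25 sets the finish at 25 days.
Dropping Assemble→Pressure doesn't change Pressure's earliest start (11); another predecessor still binds.
New critical path: Design→StaticFire→Rollout = 11+9+5 = 25 ⇒ 25 days.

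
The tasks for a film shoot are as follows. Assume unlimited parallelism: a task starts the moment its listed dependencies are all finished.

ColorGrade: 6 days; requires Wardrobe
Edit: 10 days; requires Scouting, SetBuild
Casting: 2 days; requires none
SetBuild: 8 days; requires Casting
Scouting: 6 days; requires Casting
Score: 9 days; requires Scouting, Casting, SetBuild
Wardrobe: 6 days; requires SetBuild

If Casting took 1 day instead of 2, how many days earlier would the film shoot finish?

As given, the longest chain is Casting→SetBuild→Wardrobe→ColorGrade = 2+8+6+6 = 22, so the finish is 22 days.
Casting is on the critical path; changing it to 1 makes that path 21 days.
The critical path is still Casting→SetBuild→Wardrobe→ColorGrade; finish is now 21 days.
Change in finish: 21 − 22 = -1 days.

1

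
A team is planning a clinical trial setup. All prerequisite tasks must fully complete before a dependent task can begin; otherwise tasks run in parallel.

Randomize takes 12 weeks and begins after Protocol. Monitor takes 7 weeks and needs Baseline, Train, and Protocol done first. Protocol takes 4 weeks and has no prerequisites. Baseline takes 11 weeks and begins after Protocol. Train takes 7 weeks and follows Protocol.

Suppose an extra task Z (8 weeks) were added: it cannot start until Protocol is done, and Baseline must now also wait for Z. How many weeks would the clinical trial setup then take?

30

Originally the clinical trial setup takes 22 weeks.
With Z inserted, Baseline now waits for max(Protocol, Z).
New critical path: Protocol→Z→Baseline→Monitor = 4+8+11+7 = 30 ⇒ 30 weeks.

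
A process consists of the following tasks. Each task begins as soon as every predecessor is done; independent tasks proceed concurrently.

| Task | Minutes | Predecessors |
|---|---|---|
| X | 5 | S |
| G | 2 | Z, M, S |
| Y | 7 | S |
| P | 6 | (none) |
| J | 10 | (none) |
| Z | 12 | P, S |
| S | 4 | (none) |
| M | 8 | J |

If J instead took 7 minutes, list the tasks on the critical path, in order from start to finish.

Critical path before the change: J→M→G = 10+8+2 = 20 giving 20 minutes.
J lies on that path, so at 7 minutes the path becomes 17 minutes.
The binding chain switches to P→Z→G = 6+12+2 = 20; finish 20 minutes.

P, Z, G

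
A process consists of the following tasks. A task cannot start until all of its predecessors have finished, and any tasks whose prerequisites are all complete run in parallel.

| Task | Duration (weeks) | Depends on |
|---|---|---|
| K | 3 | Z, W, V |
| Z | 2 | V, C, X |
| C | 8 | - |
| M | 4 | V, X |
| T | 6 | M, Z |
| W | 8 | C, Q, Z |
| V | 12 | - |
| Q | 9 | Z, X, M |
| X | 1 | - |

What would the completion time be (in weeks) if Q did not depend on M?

34

With the dependency in place, V→M→Q→W→K = 12+4+9+8+3 = 36 sets the finish at 36 weeks.
Without M→Q, Q's earliest start moves from 16 to 14.
New critical path: V→Z→Q→W→K = 12+2+9+8+3 = 34 ⇒ 34 weeks.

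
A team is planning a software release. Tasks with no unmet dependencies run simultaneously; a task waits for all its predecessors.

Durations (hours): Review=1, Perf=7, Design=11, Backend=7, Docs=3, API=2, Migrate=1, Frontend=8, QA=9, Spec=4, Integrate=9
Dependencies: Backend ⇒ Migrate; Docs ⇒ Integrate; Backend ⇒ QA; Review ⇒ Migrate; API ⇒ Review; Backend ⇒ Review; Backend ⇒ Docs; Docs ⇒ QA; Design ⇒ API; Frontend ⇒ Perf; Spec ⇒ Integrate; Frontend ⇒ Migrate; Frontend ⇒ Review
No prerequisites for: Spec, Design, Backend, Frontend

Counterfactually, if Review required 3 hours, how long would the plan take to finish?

As given, the longest chain is Backend→Docs→QA = 7+3+9 = 19, so the finish is 19 hours.
Review is off the critical path — its longest chain is 15 hours, giving 4 of slack.
That remains the longest chain; total 19 hours.

19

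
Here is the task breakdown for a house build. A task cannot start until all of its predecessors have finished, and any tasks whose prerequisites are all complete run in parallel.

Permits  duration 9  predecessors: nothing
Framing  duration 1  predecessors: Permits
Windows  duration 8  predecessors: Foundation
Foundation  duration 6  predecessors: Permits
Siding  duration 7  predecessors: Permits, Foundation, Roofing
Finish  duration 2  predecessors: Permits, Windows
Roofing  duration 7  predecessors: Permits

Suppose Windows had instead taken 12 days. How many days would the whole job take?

29

Critical path before the change: Permits→Foundation→Windows→Finish = 9+6+8+2 = 25 giving 25 days.
Since Windows is critical, the +4 change carries straight to that chain (now 29 days).
That remains the longest chain; total 29 days.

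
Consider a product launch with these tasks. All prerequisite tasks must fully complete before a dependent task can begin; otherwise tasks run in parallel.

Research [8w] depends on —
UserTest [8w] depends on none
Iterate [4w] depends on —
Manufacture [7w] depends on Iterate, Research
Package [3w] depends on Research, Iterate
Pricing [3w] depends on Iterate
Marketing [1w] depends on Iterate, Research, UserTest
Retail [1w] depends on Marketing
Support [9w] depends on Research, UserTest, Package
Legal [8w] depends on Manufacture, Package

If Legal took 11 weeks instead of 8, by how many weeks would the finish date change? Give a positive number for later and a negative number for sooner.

Critical path before the change: Research→Manufacture→Legal = 8+7+8 = 23 giving 23 weeks.
Since Legal is critical, the +3 change carries straight to that chain (now 26 weeks).
The critical path is still Research→Manufacture→Legal; finish is now 26 weeks.
Change in finish: 26 − 23 = +3 weeks.

3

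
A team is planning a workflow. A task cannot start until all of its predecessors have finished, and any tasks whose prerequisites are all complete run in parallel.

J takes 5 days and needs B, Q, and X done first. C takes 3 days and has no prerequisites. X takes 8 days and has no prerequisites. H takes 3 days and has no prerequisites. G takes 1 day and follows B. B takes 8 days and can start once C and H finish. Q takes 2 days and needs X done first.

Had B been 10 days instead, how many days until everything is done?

18

Actual critical path: H→B→J = 3+8+5 = 16 ⇒ 16 days.
B is on the critical path; changing it to 10 makes that path 18 days.
That remains the longest chain; total 18 days.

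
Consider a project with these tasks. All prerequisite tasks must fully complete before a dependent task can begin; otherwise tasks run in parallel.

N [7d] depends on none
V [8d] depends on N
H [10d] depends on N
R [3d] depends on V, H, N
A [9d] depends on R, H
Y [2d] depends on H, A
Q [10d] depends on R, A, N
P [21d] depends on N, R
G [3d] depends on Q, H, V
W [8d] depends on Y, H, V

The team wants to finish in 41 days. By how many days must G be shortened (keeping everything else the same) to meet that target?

1

Current finish: 42 days; target: 41.
G is on every critical path, so each day cut from G cuts the finish by one (this holds down to a finish of 41).
Need 42 − 41 = 1 day off G → G becomes 2 days, finish becomes 41.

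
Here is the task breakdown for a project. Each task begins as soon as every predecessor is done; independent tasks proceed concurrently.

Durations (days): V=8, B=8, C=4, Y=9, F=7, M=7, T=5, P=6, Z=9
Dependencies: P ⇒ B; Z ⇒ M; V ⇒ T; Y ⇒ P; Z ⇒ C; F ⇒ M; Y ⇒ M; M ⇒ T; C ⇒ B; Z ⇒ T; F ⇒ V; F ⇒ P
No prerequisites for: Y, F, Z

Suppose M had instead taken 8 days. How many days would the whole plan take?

As given, the longest chain is Y→P→B = 9+6+8 = 23, so the finish is 23 days.
The longest path through M is only 21 days, so M has float 2.
The critical path is still Y→P→B; finish is now 23 days.

23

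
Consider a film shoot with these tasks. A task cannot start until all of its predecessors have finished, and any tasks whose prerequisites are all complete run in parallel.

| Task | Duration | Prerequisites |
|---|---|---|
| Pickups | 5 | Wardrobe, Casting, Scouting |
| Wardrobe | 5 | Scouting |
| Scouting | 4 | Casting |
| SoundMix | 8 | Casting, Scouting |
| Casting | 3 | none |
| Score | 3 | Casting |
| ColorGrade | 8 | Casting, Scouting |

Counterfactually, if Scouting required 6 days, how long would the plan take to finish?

Critical path before the change: Casting→Scouting→Wardrobe→Pickups = 3+4+5+5 = 17 giving 17 days.
Scouting lies on that path, so at 6 days the path becomes 19 days.
That remains the longest chain; total 19 days.

19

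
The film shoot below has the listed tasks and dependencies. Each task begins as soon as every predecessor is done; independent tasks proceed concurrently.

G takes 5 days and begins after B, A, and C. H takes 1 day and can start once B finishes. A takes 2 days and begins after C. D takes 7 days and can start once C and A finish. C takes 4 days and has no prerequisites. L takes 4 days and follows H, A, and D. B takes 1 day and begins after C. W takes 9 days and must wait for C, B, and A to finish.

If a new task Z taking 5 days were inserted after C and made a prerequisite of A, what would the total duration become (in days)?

Originally the job takes 17 days.
With Z inserted, A now waits for max(C, Z).
New critical path: C→Z→A→D→L = 4+5+2+7+4 = 22 ⇒ 22 days.

22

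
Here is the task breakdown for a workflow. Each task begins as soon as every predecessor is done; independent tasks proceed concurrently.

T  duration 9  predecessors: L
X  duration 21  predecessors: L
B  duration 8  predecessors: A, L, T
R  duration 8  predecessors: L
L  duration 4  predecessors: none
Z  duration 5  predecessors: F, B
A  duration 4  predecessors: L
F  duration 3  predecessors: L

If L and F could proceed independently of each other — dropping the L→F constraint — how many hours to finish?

26

With the dependency in place, L→T→B→Z = 4+9+8+5 = 26 sets the finish at 26 hours.
Without L→F, F's earliest start moves from 4 to 0.
After: L→T→B→Z = 4+9+8+5 = 26 → 26 hours.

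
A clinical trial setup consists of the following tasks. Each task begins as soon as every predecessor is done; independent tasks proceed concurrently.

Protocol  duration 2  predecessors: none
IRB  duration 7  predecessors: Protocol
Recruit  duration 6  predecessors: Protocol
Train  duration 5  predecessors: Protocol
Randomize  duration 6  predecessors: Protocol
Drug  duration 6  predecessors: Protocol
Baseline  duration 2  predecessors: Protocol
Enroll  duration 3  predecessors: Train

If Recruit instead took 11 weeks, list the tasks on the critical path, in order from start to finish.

As given, the longest chain is Protocol→Train→Enroll = 2+5+3 = 10, so the finish is 10 weeks.
The longest path through Recruit is only 8 weeks, so Recruit has float 2.
Now Protocol→Recruit = 2+11 = 13 is longest, so the finish becomes 13 weeks.

Protocol, Recruit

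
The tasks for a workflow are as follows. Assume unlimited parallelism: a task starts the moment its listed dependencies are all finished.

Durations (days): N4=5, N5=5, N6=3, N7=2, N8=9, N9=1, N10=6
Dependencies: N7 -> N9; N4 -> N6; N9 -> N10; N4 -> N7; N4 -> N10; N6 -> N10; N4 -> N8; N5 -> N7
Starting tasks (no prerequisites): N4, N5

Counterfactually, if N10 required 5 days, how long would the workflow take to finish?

Critical path before the change: N4→N6→N10 = 5+3+6 = 14 giving 14 days.
N10 lies on that path, so at 5 days the path becomes 13 days.
Now N4→N8 = 5+9 = 14 is longest, so the finish becomes 14 days.

14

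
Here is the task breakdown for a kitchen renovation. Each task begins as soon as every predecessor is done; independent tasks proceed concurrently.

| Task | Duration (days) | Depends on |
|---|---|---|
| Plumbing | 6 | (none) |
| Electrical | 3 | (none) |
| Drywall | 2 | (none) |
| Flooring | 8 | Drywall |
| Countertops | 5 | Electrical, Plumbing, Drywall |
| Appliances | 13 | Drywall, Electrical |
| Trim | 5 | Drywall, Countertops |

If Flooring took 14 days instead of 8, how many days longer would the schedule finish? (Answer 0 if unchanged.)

The binding path is Plumbing→Countertops→Trim = 6+5+5 = 16; finish at 16 days.
The longest path through Flooring is only 10 days, so Flooring has float 6.
No other chain overtakes it, so the finish is 16 days.
Change in finish: 16 − 16 = +0 days.

0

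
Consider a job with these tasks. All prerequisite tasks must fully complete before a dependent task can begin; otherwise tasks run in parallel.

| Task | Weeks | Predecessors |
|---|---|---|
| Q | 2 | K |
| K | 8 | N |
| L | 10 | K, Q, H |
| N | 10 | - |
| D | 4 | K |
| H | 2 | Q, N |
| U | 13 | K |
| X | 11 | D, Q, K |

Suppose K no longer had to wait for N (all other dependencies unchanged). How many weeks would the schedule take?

23

Before: longest chain N→K→D→X = 10+8+4+11 = 33, finish 33.
Without N→K, K's earliest start moves from 10 to 0.
New critical path: K→D→X = 8+4+11 = 23 ⇒ 23 weeks.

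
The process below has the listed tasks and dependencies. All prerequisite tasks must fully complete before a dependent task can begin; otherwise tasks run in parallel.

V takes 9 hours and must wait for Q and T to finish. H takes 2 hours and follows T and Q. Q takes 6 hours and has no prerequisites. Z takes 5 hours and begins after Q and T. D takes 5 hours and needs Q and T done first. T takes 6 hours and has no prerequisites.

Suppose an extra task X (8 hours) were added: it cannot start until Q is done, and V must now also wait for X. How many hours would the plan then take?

23

Originally the plan takes 15 hours.
With X inserted, V now waits for max(Q, T, X).
New critical path: Q→X→V = 6+8+9 = 23 ⇒ 23 hours.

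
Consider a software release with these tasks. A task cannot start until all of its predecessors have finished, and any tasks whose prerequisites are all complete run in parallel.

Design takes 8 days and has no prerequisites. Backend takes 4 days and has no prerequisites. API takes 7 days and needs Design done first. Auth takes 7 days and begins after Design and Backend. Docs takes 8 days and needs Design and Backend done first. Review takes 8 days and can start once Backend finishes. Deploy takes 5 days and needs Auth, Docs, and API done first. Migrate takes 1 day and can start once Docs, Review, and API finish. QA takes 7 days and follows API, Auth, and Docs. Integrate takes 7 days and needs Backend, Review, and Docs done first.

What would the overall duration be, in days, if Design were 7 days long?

22

Baseline: Design→Docs→QA = 8+8+7 = 23 → 23 days.
Since Design is critical, the -1 change carries straight to that chain (now 22 days).
No other chain overtakes it, so the finish is 22 days.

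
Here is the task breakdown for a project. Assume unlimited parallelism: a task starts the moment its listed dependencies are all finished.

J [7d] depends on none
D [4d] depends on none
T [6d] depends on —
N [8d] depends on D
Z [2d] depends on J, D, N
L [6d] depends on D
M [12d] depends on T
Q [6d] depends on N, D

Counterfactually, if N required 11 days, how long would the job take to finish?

21

The binding path is D→N→Q = 4+8+6 = 18; finish at 18 days.
N is on the critical path; changing it to 11 makes that path 21 days.
The critical path is still D→N→Q; finish is now 21 days.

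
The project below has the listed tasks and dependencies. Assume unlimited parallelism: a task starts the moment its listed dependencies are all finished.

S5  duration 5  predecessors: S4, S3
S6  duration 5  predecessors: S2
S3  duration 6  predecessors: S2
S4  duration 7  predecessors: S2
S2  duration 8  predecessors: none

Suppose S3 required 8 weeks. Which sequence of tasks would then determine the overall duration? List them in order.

S2, S3, S5

The binding path is S2→S4→S5 = 8+7+5 = 20; finish at 20 weeks.
S3 has 1 week of float (longest path through it is 19).
Now S2→S3→S5 = 8+8+5 = 21 is longest, so the finish becomes 21 weeks.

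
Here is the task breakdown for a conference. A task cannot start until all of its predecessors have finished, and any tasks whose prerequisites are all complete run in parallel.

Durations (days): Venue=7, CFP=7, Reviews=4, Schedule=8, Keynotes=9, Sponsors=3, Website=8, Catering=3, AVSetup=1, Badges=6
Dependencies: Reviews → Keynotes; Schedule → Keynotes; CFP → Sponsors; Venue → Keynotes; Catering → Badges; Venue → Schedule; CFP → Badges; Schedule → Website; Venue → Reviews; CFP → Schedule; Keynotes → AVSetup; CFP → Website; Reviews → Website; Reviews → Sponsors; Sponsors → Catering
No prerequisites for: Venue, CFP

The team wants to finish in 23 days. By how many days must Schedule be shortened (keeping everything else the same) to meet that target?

Current finish: 25 days; target: 23.
Schedule is on every critical path, so each day cut from Schedule cuts the finish by one (this holds down to a finish of 23).
Need 25 − 23 = 2 days off Schedule → Schedule becomes 6 days, finish becomes 23.

2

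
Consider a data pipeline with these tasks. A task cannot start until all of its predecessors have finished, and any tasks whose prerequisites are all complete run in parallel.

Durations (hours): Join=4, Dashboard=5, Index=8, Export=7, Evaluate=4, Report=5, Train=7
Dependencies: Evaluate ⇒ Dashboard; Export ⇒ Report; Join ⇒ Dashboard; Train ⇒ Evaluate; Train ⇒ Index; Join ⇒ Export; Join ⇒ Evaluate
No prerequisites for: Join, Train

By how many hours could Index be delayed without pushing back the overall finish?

1

The longest chain is Join→Export→Report = 4+7+5 = 16; overall finish 16 hours.
The longest chain containing Index totals 15 hours.
Slack of Index = 8 − 7 = 1 hour.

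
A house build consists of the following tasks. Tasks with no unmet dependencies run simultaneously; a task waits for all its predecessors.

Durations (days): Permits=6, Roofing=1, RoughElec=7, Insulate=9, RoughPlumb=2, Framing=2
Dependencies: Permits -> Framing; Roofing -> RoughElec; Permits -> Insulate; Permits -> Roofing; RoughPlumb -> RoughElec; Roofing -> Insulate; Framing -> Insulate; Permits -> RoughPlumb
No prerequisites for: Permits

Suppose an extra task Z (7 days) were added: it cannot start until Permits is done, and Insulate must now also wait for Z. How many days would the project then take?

22

Originally the project takes 17 days.
With Z inserted, Insulate now waits for max(Roofing, Framing, Permits, Z).
New critical path: Permits→Z→Insulate = 6+7+9 = 22 ⇒ 22 days.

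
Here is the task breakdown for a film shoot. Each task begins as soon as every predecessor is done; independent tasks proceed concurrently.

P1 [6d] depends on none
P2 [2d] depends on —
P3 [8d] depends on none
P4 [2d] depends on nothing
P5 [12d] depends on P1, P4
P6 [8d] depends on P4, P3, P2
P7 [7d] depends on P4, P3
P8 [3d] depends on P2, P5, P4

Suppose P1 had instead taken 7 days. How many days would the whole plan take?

22

The binding path is P1→P5→P8 = 6+12+3 = 21; finish at 21 days.
P1 lies on that path, so at 7 days the path becomes 22 days.
No other chain overtakes it, so the finish is 22 days.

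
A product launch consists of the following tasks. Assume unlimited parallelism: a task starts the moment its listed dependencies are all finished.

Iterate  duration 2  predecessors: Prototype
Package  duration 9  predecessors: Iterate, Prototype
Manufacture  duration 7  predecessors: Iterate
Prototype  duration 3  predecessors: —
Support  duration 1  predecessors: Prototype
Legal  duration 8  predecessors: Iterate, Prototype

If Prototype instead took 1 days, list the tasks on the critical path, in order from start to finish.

Critical path before the change: Prototype→Iterate→Package = 3+2+9 = 14 giving 14 days.
Prototype lies on that path, so at 1 day the path becomes 12 days.
The critical path is still Prototype→Iterate→Package; finish is now 12 days.

Prototype, Iterate, Package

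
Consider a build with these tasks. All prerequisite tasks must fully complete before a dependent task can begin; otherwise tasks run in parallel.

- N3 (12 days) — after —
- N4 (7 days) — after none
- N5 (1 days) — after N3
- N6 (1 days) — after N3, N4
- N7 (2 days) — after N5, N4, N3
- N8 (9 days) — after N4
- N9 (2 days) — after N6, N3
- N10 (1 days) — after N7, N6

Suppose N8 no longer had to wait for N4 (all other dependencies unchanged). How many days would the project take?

Original critical path: N3→N5→N7→N10 = 12+1+2+1 = 16 ⇒ 16 days.
Without N4→N8, N8's earliest start moves from 7 to 0.
The longest chain is now N3→N5→N7→N10 = 12+1+2+1 = 16, so the project takes 16 days.

16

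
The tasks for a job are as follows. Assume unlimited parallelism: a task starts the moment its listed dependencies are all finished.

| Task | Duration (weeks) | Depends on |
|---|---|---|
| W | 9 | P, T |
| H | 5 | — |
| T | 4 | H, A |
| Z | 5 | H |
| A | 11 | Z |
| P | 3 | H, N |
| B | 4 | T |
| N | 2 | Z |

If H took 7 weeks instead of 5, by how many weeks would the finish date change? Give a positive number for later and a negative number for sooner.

Critical path before the change: H→Z→A→T→W = 5+5+11+4+9 = 34 giving 34 weeks.
Since H is critical, the +2 change carries straight to that chain (now 36 weeks).
No other chain overtakes it, so the finish is 36 weeks.
Change in finish: 36 − 34 = +2 weeks.

2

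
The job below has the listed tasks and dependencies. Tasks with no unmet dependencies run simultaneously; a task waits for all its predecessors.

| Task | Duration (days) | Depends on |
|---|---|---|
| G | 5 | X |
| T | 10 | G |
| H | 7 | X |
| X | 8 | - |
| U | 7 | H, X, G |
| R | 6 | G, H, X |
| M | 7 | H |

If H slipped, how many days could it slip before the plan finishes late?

1

X→G→T = 8+5+10 = 23 sets the makespan at 23 days.
The longest chain containing H totals 22 days.
So H can slip 16 − 15 = 1 day.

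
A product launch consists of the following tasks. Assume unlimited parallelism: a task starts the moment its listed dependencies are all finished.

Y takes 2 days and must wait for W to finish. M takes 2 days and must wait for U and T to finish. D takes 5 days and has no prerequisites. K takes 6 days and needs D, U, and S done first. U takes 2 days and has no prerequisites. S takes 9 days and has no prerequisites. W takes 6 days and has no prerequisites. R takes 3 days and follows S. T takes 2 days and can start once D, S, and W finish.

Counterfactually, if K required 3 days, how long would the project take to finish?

Actual critical path: S→K = 9+6 = 15 ⇒ 15 days.
K is on the critical path; changing it to 3 makes that path 12 days.
New critical path: S→T→M = 9+2+2 = 13 ⇒ 13 days.

13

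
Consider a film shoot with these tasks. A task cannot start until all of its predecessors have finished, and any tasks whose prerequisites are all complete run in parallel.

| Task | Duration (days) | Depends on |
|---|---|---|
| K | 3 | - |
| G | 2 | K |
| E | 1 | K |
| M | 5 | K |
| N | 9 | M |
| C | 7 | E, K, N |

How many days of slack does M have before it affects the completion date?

K→M→N→C = 3+5+9+7 = 24 sets the makespan at 24 days.
M finishes as early as 8 and must finish by 8.
So M can slip 8 − 8 = 0 days.

0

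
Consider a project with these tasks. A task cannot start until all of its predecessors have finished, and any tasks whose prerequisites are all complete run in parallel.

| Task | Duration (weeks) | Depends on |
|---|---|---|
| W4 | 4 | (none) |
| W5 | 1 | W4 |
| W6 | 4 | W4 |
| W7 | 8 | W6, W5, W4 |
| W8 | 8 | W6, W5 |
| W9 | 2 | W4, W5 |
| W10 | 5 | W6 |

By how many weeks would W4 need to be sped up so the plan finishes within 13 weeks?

Current finish: 16 weeks; target: 13.
W4 is on every critical path, so each week cut from W4 cuts the finish by one (this holds down to a finish of 13).
Need 16 − 13 = 3 weeks off W4 → W4 becomes 1 week, finish becomes 13.

3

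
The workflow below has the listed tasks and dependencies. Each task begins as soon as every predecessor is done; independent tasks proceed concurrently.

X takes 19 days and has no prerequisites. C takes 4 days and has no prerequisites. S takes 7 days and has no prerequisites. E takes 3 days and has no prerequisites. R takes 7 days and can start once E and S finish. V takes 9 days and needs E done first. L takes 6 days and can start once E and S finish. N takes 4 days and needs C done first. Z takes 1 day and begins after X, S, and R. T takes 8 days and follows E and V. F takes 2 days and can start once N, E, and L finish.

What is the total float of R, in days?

The longest chain is X→Z = 19+1 = 20; overall finish 20 days.
The longest chain containing R totals 15 days.
So R can slip 19 − 14 = 5 days.

5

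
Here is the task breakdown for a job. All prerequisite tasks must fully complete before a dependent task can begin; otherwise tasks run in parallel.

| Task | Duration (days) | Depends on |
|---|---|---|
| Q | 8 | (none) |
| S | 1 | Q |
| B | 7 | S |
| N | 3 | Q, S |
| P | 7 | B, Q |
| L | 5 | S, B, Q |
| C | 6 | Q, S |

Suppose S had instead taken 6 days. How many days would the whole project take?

Baseline: Q→S→B→P = 8+1+7+7 = 23 → 23 days.
Since S is critical, the +5 change carries straight to that chain (now 28 days).
No other chain overtakes it, so the finish is 28 days.

28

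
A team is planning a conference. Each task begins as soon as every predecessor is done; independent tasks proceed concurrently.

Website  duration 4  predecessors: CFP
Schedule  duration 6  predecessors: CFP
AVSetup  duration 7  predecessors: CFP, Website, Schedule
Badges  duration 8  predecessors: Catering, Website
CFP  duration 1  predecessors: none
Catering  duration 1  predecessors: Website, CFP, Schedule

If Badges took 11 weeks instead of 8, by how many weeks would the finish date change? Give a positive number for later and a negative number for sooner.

3

Baseline: CFP→Schedule→Catering→Badges = 1+6+1+8 = 16 → 16 weeks.
Since Badges is critical, the +3 change carries straight to that chain (now 19 weeks).
That remains the longest chain; total 19 weeks.
Change in finish: 19 − 16 = +3 weeks.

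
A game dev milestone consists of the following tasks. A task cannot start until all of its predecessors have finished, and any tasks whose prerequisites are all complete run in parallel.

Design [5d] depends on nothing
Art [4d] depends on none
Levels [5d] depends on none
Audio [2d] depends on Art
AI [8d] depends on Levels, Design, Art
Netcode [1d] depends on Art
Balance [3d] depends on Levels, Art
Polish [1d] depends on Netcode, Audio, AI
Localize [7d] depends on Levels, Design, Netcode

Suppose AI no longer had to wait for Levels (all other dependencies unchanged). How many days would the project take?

14

Original critical path: Design→AI→Polish = 5+8+1 = 14 ⇒ 14 days.
Dropping Levels→AI doesn't change AI's earliest start (5); another predecessor still binds.
The longest chain is now Design→AI→Polish = 5+8+1 = 14, so the project takes 14 days.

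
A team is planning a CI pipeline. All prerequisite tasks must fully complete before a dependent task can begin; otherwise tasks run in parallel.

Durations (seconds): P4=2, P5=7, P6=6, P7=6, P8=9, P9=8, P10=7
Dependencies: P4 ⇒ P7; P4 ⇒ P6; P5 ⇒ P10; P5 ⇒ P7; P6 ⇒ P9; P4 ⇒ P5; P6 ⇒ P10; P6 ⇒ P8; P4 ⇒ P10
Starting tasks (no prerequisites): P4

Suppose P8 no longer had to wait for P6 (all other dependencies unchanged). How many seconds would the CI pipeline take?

Before: longest chain P4→P6→P8 = 2+6+9 = 17, finish 17.
Without P6→P8, P8's earliest start moves from 8 to 0.
After: P4→P5→P10 = 2+7+7 = 16 → 16 seconds.

16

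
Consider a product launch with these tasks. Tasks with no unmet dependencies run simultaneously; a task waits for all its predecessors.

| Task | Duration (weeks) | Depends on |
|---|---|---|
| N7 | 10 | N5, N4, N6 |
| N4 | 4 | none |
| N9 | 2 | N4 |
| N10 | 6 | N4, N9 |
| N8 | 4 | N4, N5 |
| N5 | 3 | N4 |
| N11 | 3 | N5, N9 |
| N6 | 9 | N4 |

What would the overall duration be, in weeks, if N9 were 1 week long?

Critical path before the change: N4→N6→N7 = 4+9+10 = 23 giving 23 weeks.
N9 is off the critical path — its longest chain is 12 weeks, giving 11 of slack.
No other chain overtakes it, so the finish is 23 weeks.

23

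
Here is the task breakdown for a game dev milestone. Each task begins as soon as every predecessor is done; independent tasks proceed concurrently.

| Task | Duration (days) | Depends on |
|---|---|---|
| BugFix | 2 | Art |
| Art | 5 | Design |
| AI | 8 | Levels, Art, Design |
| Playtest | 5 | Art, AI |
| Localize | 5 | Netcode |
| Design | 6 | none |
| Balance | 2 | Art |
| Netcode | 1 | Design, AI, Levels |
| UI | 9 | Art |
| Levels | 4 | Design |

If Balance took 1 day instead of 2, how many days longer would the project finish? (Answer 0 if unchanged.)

Baseline: Design→Art→AI→Netcode→Localize = 6+5+8+1+5 = 25 → 25 days.
Balance has 12 days of float (longest path through it is 13).
No other chain overtakes it, so the finish is 25 days.
Change in finish: 25 − 25 = +0 days.

0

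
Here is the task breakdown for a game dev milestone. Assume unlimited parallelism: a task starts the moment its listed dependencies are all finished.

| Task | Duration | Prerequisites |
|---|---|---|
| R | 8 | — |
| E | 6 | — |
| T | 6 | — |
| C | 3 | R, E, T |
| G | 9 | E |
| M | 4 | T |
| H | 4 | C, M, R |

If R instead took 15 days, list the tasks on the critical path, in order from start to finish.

R, C, H

The binding path is R→C→H = 8+3+4 = 15; finish at 15 days.
R lies on that path, so at 15 days the path becomes 22 days.
That remains the longest chain; total 22 days.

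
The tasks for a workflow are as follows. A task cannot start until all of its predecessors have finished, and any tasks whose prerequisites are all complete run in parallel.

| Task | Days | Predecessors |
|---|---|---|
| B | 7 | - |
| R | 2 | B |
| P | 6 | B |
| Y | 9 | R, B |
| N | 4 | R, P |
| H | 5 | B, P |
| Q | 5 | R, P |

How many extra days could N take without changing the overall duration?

1

B→R→Y = 7+2+9 = 18 sets the makespan at 18 days.
Longest path through N: 17 days (earliest finish 17, latest finish 18).
Float = 18 − 17 = 1.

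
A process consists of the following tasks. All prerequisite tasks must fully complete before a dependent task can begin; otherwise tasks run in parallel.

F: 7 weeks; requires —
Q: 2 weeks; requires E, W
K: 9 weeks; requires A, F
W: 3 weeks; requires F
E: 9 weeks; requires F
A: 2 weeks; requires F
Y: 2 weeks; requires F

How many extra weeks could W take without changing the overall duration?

6

The longest chain is F→A→K = 7+2+9 = 18; overall finish 18 weeks.
W finishes as early as 10 and must finish by 16.
Slack of W = 13 − 7 = 6 weeks.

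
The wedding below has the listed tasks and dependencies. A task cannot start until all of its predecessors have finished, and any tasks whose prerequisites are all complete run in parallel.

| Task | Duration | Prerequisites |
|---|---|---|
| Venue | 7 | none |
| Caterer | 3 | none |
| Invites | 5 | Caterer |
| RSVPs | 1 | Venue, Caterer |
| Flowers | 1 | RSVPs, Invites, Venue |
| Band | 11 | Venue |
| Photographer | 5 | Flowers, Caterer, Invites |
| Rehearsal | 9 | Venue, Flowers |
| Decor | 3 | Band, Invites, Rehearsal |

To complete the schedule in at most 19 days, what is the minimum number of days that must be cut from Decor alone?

Current finish: 21 days; target: 19.
Decor is on every critical path, so each day cut from Decor cuts the finish by one (this holds down to a finish of 19).
Need 21 − 19 = 2 days off Decor → Decor becomes 1 day, finish becomes 19.

2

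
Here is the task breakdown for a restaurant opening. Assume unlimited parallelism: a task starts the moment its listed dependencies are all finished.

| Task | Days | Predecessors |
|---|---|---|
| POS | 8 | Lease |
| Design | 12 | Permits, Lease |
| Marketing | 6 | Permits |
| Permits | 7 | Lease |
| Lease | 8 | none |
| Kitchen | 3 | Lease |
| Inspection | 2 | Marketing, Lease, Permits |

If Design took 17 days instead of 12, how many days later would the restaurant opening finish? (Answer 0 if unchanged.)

5

Actual critical path: Lease→Permits→Design = 8+7+12 = 27 ⇒ 27 days.
Since Design is critical, the +5 change carries straight to that chain (now 32 days).
No other chain overtakes it, so the finish is 32 days.
Change in finish: 32 − 27 = +5 days.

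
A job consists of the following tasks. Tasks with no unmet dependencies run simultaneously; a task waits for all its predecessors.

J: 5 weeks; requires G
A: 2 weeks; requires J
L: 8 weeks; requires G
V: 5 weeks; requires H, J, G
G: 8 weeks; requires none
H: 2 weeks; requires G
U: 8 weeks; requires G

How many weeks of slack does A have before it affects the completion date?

The longest chain is G→J→V = 8+5+5 = 18; overall finish 18 weeks.
A finishes as early as 15 and must finish by 18.
Slack of A = 16 − 13 = 3 weeks.

3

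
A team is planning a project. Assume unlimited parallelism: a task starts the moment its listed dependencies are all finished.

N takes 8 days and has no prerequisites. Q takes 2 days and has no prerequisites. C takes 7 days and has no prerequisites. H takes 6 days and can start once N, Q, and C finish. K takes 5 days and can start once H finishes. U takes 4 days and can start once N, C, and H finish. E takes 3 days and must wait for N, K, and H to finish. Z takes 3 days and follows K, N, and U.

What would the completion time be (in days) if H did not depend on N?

Before: longest chain N→H→K→E = 8+6+5+3 = 22, finish 22.
Without N→H, H's earliest start moves from 8 to 7.
The longest chain is now C→H→K→E = 7+6+5+3 = 21, so the project takes 21 days.

21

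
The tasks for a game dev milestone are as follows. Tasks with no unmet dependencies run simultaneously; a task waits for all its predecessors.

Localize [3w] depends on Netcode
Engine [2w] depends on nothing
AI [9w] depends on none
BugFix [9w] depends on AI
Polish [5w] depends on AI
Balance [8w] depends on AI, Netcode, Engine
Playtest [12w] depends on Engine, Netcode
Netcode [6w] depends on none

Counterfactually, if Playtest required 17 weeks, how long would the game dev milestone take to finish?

Baseline: Netcode→Playtest = 6+12 = 18 → 18 weeks.
Playtest lies on that path, so at 17 weeks the path becomes 23 weeks.
That remains the longest chain; total 23 weeks.

23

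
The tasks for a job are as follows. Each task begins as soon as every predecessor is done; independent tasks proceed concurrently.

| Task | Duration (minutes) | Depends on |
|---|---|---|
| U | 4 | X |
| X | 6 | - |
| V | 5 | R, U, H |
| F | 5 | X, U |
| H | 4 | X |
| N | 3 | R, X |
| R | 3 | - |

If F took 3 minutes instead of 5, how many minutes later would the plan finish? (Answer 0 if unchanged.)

Actual critical path: X→U→F = 6+4+5 = 15 ⇒ 15 minutes.
Since F is critical, the -2 change carries straight to that chain (now 13 minutes).
New critical path: X→U→V = 6+4+5 = 15 ⇒ 15 minutes.
Change in finish: 15 − 15 = +0 minutes.

0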